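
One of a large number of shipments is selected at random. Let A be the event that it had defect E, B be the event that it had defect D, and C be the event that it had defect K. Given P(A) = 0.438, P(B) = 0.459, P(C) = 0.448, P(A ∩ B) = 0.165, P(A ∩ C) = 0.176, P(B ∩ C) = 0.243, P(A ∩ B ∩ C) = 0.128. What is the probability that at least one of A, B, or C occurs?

P(A ∪ B ∪ C) = 0.438 + 0.459 + 0.448 − 0.165 − 0.176 − 0.243 + 0.128 = 0.889

0.889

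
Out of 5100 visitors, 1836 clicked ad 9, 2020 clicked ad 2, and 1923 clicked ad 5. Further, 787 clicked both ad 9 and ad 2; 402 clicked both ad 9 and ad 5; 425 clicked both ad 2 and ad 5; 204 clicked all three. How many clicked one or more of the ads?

N(≥1) = 1836 + 2020 + 1923 − 787 − 402 − 425 + 204 = 4369

4369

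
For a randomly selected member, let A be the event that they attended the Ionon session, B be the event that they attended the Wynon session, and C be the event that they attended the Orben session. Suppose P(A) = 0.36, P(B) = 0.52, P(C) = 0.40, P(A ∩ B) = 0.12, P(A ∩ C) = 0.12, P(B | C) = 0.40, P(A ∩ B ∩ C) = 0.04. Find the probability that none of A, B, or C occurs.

P(B ∩ C) = P(C)·P(B|C) = 0.40 × 0.40 = 0.16
By inclusion–exclusion:
P(A ∪ B ∪ C) = 0.36 + 0.52 + 0.40 − 0.12 − 0.12 − 0.16 + 0.04 = 0.92
P(none) = 1 − 0.92 = 0.08

0.08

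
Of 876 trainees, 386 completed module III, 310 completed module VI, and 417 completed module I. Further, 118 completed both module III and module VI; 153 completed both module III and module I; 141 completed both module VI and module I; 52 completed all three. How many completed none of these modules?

By inclusion–exclusion:
|union| = 386 + 310 + 417 − 118 − 153 − 141 + 52 = 753
None: 876 − 753 = 123

123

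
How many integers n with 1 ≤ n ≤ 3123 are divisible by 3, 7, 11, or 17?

By inclusion–exclusion:
floor(3123/3) + floor(3123/7) + floor(3123/11) + floor(3123/17) − floor(3123/21) − floor(3123/33) − floor(3123/51) − floor(3123/77) − floor(3123/119) − floor(3123/187) + floor(3123/231) + floor(3123/357) + floor(3123/561) + floor(3123/1309) − floor(3123/3927) = 1041 + 446 + 283 + 183 − 148 − 94 − 61 − 40 − 26 − 16 + 13 + 8 + 5 + 2 − 0 = 1596

1596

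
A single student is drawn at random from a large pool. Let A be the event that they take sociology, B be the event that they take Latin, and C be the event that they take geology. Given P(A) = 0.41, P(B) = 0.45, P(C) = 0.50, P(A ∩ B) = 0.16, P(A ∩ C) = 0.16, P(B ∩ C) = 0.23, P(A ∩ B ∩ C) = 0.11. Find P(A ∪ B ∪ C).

By inclusion–exclusion:
P(A ∪ B ∪ C) = 0.41 + 0.45 + 0.50 − 0.16 − 0.16 − 0.23 + 0.11 = 0.92

0.92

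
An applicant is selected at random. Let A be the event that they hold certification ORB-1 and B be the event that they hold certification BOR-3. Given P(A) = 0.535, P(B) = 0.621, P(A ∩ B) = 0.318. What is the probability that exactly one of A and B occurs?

0.520

By inclusion–exclusion (exactly-one form):
P(exactly one) = 0.535 + 0.621 − 2·0.318 = 0.520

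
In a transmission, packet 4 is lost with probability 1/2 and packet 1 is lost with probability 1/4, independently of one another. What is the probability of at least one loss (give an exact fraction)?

5/8

P(none) = (1 − 1/2) × (1 − 1/4) = 1/2 × 3/4 = 3/8
P(at least one) = 1 − 3/8 = 5/8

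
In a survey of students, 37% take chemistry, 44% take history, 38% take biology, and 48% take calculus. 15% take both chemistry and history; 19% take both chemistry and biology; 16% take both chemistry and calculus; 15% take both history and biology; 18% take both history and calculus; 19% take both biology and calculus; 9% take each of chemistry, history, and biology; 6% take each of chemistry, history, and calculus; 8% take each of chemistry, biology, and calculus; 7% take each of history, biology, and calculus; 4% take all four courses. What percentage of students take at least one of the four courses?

By inclusion–exclusion:
P(at least one) = 37 + 44 + 38 + 48 − 15 − 19 − 16 − 15 − 18 − 19 + 9 + 6 + 8 + 7 − 4 = 91%

91%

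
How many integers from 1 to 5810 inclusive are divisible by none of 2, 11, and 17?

2486

floor(5810/2) + floor(5810/11) + floor(5810/17) − floor(5810/22) − floor(5810/34) − floor(5810/187) + floor(5810/374) = 2905 + 528 + 341 − 264 − 170 − 31 + 15 = 3324
5810 − 3324 = 2486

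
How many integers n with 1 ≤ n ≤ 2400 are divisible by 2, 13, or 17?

1358

By inclusion-exclusion,
1200 + 184 + 141 − 92 − 70 − 10 + 5 = 1358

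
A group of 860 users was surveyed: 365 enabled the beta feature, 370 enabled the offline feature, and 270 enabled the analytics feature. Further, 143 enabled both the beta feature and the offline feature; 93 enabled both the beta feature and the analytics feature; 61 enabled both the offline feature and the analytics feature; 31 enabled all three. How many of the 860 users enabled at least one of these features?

739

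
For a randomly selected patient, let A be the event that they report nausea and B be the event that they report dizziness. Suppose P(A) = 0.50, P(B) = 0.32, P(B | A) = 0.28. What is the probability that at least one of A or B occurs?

P(A ∩ B) = P(A)·P(B|A) = 0.50 × 0.28 = 0.14
Apply inclusion-exclusion:
P(A ∪ B) = 0.50 + 0.32 − 0.14 = 0.68

0.68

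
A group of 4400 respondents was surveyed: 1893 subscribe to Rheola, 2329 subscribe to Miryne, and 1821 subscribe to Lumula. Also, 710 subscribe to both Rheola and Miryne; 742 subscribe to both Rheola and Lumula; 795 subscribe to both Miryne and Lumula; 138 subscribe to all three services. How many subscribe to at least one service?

3934

Using inclusion–exclusion:
|union| = 1893 + 2329 + 1821 − 710 − 742 − 795 + 138 = 3934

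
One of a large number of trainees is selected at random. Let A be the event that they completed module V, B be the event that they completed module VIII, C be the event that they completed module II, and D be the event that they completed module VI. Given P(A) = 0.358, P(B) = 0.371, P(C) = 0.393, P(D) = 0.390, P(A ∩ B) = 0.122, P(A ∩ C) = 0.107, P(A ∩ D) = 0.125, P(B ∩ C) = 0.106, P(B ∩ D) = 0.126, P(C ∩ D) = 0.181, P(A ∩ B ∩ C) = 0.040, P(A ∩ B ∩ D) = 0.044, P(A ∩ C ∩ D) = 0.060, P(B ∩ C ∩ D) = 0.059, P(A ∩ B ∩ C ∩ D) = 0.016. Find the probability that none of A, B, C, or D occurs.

0.068

P(A ∪ B ∪ C ∪ D) = 0.358 + 0.371 + 0.393 + 0.390 − 0.122 − 0.107 − 0.125 − 0.106 − 0.126 − 0.181 + 0.040 + 0.044 + 0.060 + 0.059 − 0.016 = 0.932
P(none) = 1 − 0.932 = 0.068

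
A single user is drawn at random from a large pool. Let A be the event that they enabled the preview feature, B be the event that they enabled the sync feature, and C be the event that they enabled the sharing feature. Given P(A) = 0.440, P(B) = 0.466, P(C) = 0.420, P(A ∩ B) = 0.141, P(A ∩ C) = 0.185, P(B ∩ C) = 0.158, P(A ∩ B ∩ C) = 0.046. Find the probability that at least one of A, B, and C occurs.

0.888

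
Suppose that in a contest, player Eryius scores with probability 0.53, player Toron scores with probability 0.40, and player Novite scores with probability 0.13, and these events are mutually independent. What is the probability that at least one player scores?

0.75466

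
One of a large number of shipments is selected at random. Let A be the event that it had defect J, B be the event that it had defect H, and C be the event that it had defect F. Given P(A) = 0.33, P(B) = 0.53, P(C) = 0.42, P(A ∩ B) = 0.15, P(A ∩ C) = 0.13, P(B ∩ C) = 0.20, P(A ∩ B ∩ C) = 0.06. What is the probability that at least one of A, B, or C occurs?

Apply inclusion-exclusion:
P(A ∪ B ∪ C) = 0.33 + 0.53 + 0.42 − 0.15 − 0.13 − 0.20 + 0.06 = 0.86

0.86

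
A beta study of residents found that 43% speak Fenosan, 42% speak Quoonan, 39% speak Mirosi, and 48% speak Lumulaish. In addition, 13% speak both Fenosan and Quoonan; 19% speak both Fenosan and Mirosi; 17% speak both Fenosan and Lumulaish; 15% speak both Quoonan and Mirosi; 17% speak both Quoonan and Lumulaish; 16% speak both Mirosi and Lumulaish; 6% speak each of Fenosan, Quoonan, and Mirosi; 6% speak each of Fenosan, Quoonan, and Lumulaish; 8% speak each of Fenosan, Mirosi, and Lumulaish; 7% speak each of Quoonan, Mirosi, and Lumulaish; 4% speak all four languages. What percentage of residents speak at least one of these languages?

98%

P(at least one) = 43 + 42 + 39 + 48 − 13 − 19 − 17 − 15 − 17 − 16 + 6 + 6 + 8 + 7 − 4 = 98%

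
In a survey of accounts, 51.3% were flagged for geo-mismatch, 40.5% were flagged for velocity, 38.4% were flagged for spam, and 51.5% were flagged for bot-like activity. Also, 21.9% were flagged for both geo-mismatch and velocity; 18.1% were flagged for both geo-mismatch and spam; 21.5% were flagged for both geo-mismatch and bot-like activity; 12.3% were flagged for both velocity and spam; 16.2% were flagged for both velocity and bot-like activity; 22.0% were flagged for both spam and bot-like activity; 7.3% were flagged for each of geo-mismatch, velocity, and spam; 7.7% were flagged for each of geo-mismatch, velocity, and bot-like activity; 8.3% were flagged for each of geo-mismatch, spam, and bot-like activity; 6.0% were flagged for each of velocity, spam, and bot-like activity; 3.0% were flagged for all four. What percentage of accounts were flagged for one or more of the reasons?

By inclusion-exclusion,
P(at least one) = 51.3 + 40.5 + 38.4 + 51.5 − 21.9 − 18.1 − 21.5 − 12.3 − 16.2 − 22.0 + 7.3 + 7.7 + 8.3 + 6.0 − 3.0 = 96.0%

96.0%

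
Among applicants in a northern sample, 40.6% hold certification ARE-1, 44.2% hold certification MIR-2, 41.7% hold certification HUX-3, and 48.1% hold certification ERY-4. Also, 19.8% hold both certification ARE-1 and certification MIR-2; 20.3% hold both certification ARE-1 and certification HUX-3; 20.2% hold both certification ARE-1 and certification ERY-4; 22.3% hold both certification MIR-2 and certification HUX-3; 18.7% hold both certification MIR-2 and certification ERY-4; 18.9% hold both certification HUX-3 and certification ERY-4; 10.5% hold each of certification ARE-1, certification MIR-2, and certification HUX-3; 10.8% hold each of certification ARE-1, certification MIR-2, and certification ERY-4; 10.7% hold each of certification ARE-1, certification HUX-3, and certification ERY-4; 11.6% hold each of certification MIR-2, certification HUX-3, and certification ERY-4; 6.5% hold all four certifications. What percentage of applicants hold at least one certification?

91.5%

Apply inclusion-exclusion:
P(at least one) = 40.6 + 44.2 + 41.7 + 48.1 − 19.8 − 20.3 − 20.2 − 22.3 − 18.7 − 18.9 + 10.5 + 10.8 + 10.7 + 11.6 − 6.5 = 91.5%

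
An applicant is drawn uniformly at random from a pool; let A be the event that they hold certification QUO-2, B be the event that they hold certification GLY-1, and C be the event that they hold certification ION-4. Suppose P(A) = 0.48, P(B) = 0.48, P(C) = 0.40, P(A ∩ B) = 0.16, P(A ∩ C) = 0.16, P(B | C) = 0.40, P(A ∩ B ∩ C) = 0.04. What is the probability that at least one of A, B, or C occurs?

P(B ∩ C) = P(C)·P(B|C) = 0.40 × 0.40 = 0.16
Inclusion–exclusion gives
P(A ∪ B ∪ C) = 0.48 + 0.48 + 0.40 − 0.16 − 0.16 − 0.16 + 0.04 = 0.92

0.92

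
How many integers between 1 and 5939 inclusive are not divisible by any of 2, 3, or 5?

1584

Using inclusion–exclusion:
⌊5939/2⌋ + ⌊5939/3⌋ + ⌊5939/5⌋ − ⌊5939/6⌋ − ⌊5939/10⌋ − ⌊5939/15⌋ + ⌊5939/30⌋ = 2969 + 1979 + 1187 − 989 − 593 − 395 + 197 = 4355
5939 − 4355 = 1584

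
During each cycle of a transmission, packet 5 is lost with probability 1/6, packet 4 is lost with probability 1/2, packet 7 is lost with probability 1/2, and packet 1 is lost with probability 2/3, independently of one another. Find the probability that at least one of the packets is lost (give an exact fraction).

67/72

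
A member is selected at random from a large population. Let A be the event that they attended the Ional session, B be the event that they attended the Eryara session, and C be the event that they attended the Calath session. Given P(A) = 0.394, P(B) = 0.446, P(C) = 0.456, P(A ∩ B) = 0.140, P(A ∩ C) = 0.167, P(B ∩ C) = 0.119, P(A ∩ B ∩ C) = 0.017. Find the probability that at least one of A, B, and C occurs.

By inclusion-exclusion,
P(A ∪ B ∪ C) = 0.394 + 0.446 + 0.456 − 0.140 − 0.167 − 0.119 + 0.017 = 0.887

0.887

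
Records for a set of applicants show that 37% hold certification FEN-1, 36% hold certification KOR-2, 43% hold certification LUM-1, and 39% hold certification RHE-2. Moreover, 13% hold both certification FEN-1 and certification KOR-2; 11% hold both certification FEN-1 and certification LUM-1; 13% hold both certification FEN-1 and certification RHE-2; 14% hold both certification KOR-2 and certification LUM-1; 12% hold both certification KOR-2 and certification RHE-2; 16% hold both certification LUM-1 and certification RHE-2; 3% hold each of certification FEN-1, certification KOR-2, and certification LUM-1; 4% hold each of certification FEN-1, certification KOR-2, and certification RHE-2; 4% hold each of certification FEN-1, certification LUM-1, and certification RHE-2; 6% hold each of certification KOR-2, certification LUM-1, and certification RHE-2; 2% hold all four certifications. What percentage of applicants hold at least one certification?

Inclusion–exclusion gives
P(union) = 37 + 36 + 43 + 39 − 13 − 11 − 13 − 14 − 12 − 16 + 3 + 4 + 4 + 6 − 2 = 91%

91%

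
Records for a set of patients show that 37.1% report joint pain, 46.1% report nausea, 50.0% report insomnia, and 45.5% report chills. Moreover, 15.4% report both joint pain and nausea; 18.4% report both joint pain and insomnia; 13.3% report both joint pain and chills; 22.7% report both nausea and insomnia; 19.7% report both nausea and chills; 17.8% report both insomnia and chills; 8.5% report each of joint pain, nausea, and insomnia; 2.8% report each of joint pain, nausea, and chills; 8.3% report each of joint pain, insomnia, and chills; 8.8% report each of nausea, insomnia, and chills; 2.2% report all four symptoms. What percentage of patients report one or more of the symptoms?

97.6%

P(≥1) = 37.1 + 46.1 + 50.0 + 45.5 − 15.4 − 18.4 − 13.3 − 22.7 − 19.7 − 17.8 + 8.5 + 2.8 + 8.3 + 8.8 − 2.2 = 97.6%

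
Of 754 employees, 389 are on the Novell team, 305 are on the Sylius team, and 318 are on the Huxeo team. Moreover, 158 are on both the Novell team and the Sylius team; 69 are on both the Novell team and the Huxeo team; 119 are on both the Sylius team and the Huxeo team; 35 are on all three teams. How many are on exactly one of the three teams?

425

By inclusion–exclusion (exactly-one form):
N(exactly one) = 389 + 305 + 318 − 2·158 − 2·69 − 2·119 + 3·35 = 425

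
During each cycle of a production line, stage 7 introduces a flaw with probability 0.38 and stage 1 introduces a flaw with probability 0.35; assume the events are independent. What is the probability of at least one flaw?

P(none) = (1 − 0.38) × (1 − 0.35) = 0.62 × 0.65 = 0.403
P(at least one) = 1 − 0.403 = 0.597

0.597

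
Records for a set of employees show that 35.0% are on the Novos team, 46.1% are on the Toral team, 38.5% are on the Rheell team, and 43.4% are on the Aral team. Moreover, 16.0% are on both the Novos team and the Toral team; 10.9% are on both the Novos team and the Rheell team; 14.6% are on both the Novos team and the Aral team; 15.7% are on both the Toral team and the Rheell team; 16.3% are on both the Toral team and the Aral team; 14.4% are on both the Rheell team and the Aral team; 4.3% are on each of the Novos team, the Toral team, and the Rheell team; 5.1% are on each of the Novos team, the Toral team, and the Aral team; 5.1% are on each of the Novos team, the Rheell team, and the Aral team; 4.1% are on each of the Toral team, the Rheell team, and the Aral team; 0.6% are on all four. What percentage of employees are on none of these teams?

P(union) = 35.0 + 46.1 + 38.5 + 43.4 − 16.0 − 10.9 − 14.6 − 15.7 − 16.3 − 14.4 + 4.3 + 5.1 + 5.1 + 4.1 − 0.6 = 93.1%
P(none) = 100% − 93.1% = 6.9%

6.9%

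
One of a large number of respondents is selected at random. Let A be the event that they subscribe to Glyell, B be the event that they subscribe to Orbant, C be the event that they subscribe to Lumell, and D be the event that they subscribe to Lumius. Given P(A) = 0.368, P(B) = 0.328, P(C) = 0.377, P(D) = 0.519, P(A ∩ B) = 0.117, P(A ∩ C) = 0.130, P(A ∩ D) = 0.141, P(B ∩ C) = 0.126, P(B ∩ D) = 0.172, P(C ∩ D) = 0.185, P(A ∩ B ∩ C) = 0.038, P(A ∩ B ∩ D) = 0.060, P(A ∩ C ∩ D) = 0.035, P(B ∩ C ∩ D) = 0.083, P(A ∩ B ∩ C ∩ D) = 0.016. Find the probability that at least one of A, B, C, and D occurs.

0.921

P(A ∪ B ∪ C ∪ D) = 0.368 + 0.328 + 0.377 + 0.519 − 0.117 − 0.130 − 0.141 − 0.126 − 0.172 − 0.185 + 0.038 + 0.060 + 0.035 + 0.083 − 0.016 = 0.921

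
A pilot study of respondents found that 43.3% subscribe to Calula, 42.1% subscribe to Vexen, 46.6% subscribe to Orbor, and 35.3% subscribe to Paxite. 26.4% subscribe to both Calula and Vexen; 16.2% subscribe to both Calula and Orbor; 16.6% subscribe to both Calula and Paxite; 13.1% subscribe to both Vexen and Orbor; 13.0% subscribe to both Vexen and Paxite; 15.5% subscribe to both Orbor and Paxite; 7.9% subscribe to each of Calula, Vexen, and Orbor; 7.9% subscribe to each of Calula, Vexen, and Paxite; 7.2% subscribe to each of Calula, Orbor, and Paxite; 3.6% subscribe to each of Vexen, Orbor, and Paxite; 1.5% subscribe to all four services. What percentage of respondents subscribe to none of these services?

8.4%

By inclusion–exclusion:
P(union) = 43.3 + 42.1 + 46.6 + 35.3 − 26.4 − 16.2 − 16.6 − 13.1 − 13.0 − 15.5 + 7.9 + 7.9 + 7.2 + 3.6 − 1.5 = 91.6%
P(none) = 100% − 91.6% = 8.4%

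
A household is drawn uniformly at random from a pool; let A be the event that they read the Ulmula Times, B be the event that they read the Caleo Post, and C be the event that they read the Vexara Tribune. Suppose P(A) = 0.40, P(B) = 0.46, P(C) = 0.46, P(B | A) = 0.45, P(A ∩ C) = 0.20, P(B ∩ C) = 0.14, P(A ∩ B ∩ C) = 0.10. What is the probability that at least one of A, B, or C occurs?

P(A ∩ B) = P(A)·P(B|A) = 0.40 × 0.45 = 0.18
P(A ∪ B ∪ C) = 0.40 + 0.46 + 0.46 − 0.18 − 0.20 − 0.14 + 0.10 = 0.90

0.90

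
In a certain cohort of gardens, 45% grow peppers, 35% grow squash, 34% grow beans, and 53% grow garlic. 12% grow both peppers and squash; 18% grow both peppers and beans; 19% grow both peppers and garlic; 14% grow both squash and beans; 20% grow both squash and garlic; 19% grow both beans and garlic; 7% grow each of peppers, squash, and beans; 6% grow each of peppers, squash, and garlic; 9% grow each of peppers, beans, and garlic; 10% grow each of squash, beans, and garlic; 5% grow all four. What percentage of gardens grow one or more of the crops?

92%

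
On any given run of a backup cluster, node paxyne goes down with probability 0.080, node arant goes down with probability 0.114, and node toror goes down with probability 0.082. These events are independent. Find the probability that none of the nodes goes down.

0.74828016

P(none) = (1 − 0.080) × (1 − 0.114) × (1 − 0.082) = 0.920 × 0.886 × 0.918 = 0.74828016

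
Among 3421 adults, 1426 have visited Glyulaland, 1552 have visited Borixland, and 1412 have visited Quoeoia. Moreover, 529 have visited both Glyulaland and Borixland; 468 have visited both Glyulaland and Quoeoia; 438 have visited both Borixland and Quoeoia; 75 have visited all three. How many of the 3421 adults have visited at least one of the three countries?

3030

|union| = 1426 + 1552 + 1412 − 529 − 468 − 438 + 75 = 3030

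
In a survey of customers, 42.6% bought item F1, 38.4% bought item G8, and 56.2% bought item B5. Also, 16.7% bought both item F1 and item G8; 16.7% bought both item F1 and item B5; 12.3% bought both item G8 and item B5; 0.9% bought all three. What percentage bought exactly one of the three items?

By inclusion–exclusion (exactly-one form):
P(exactly one) = 42.6 + 38.4 + 56.2 − 2·16.7 − 2·16.7 − 2·12.3 + 3·0.9 = 48.5%

48.5%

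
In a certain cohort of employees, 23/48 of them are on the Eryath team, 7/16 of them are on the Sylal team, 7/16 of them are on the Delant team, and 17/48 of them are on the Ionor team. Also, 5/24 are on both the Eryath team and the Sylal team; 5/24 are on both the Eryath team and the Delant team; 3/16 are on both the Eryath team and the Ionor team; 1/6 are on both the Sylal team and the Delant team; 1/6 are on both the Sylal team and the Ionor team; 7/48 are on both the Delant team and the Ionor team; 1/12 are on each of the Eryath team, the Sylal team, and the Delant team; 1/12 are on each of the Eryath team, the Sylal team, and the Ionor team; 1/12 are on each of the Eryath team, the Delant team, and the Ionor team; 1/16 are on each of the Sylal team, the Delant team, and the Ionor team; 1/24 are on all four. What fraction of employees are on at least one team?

P(≥1) = 23/48 + 7/16 + 7/16 + 17/48 − 5/24 − 5/24 − 3/16 − 1/6 − 1/6 − 7/48 + 1/12 + 1/12 + 1/12 + 1/16 − 1/24 = 43/48

43/48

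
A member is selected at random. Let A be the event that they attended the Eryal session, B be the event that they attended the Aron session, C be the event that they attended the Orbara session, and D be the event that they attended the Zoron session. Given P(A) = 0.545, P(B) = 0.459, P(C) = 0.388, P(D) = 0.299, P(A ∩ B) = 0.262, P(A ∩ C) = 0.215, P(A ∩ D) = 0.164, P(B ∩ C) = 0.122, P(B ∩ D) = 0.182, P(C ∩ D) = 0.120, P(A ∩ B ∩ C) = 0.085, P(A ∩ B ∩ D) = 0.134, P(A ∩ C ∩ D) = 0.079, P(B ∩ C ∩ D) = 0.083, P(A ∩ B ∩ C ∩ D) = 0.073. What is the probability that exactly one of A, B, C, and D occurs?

0.412

P(exactly one) = 0.545 + 0.459 + 0.388 + 0.299 − 2·0.262 − 2·0.215 − 2·0.164 − 2·0.122 − 2·0.182 − 2·0.120 + 3·0.085 + 3·0.134 + 3·0.079 + 3·0.083 − 4·0.073 = 0.412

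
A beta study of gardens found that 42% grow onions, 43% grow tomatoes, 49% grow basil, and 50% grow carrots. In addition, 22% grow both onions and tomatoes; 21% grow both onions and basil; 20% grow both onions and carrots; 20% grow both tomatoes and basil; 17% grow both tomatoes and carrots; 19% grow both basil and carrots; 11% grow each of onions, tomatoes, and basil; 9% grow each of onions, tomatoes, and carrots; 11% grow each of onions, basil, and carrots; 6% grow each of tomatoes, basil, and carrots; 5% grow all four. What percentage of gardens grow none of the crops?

3%

By inclusion-exclusion,
P(union) = 42 + 43 + 49 + 50 − 22 − 21 − 20 − 20 − 17 − 19 + 11 + 9 + 11 + 6 − 5 = 97%
P(none) = 100% − 97% = 3%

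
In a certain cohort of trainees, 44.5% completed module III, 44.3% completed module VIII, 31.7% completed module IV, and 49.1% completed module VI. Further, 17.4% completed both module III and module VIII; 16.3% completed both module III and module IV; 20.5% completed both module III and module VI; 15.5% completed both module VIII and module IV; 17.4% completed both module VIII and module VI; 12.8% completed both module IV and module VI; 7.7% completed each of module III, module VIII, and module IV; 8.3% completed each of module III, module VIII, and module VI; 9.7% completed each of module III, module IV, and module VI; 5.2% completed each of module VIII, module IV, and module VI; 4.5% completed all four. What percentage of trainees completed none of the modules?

3.9%

P(union) = 44.5 + 44.3 + 31.7 + 49.1 − 17.4 − 16.3 − 20.5 − 15.5 − 17.4 − 12.8 + 7.7 + 8.3 + 9.7 + 5.2 − 4.5 = 96.1%
P(none) = 100% − 96.1% = 3.9%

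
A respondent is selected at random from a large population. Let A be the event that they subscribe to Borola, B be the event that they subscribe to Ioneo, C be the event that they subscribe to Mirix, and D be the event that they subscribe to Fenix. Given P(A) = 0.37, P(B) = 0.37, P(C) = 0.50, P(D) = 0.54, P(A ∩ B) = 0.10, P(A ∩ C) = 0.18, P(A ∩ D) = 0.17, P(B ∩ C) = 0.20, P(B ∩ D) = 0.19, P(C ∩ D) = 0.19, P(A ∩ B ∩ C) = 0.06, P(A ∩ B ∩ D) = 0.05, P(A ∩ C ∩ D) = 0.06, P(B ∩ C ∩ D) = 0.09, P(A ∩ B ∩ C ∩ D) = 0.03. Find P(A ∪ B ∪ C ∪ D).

0.98

By inclusion–exclusion:
P(A ∪ B ∪ C ∪ D) = 0.37 + 0.37 + 0.50 + 0.54 − 0.10 − 0.18 − 0.17 − 0.20 − 0.19 − 0.19 + 0.06 + 0.05 + 0.06 + 0.09 − 0.03 = 0.98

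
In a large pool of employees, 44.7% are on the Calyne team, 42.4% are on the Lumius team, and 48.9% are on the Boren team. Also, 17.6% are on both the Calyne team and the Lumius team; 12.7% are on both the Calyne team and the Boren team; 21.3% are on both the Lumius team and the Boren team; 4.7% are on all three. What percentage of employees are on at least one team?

Inclusion–exclusion gives
P(≥1) = 44.7 + 42.4 + 48.9 − 17.6 − 12.7 − 21.3 + 4.7 = 89.1%

89.1%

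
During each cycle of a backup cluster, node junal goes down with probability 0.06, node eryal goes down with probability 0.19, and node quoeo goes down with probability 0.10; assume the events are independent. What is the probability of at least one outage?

0.31474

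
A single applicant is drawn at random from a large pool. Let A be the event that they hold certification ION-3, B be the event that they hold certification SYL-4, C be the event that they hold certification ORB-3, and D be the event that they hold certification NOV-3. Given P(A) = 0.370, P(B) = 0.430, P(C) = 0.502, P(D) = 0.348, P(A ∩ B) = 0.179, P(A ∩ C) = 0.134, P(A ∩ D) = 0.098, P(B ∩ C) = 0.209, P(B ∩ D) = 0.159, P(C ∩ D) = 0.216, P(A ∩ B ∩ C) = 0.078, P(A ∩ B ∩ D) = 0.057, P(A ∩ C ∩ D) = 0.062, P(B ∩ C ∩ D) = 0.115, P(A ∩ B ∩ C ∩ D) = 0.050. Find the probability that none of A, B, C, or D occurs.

P(A ∪ B ∪ C ∪ D) = 0.370 + 0.430 + 0.502 + 0.348 − 0.179 − 0.134 − 0.098 − 0.209 − 0.159 − 0.216 + 0.078 + 0.057 + 0.062 + 0.115 − 0.050 = 0.917
P(none) = 1 − 0.917 = 0.083

0.083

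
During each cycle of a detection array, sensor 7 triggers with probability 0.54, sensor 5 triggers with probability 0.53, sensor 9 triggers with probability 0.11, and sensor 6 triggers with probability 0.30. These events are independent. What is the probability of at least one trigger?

0.8653074

Independence gives P(none) = ∏(1 − pᵢ).
P(none) = (1 − 0.54) × (1 − 0.53) × (1 − 0.11) × (1 − 0.30) = 0.46 × 0.47 × 0.89 × 0.70 = 0.1346926
P(at least one) = 1 − 0.1346926 = 0.8653074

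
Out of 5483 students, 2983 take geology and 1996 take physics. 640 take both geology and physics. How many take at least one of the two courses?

|union| = 2983 + 1996 − 640 = 4339

4339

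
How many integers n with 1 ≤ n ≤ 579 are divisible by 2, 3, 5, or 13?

437

289 + 193 + 115 + 44 − 96 − 57 − 22 − 38 − 14 − 8 + 19 + 7 + 4 + 2 − 1 = 437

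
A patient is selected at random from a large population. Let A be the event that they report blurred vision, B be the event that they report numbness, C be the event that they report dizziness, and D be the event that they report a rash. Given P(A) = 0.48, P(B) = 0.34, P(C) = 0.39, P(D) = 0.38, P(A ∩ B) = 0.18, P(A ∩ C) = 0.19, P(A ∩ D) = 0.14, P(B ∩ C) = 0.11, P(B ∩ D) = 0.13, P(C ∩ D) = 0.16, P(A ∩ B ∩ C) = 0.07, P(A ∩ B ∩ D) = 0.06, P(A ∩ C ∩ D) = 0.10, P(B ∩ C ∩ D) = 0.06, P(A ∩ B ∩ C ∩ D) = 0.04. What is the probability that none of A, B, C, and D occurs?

0.07

By inclusion-exclusion,
P(A ∪ B ∪ C ∪ D) = 0.48 + 0.34 + 0.39 + 0.38 − 0.18 − 0.19 − 0.14 − 0.11 − 0.13 − 0.16 + 0.07 + 0.06 + 0.10 + 0.06 − 0.04 = 0.93
P(none) = 1 − 0.93 = 0.07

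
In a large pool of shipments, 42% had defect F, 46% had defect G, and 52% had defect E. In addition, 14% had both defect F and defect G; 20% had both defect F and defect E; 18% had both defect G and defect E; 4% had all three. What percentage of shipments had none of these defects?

8%

Apply inclusion-exclusion:
P(union) = 42 + 46 + 52 − 14 − 20 − 18 + 4 = 92%
P(none) = 100% − 92% = 8%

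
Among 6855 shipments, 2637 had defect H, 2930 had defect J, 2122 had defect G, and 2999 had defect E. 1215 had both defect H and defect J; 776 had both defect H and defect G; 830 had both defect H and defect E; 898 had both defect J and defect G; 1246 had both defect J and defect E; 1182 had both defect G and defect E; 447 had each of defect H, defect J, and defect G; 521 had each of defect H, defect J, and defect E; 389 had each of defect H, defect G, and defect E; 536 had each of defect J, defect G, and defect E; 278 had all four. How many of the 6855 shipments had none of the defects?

699

Apply inclusion-exclusion:
|union| = 2637 + 2930 + 2122 + 2999 − 1215 − 776 − 830 − 898 − 1246 − 1182 + 447 + 521 + 389 + 536 − 278 = 6156
None: 6855 − 6156 = 699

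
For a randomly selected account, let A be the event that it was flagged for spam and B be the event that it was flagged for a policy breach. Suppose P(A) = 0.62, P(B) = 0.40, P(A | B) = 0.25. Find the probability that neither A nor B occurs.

0.08

P(A ∩ B) = P(B)·P(A|B) = 0.40 × 0.25 = 0.10
By inclusion–exclusion:
P(A ∪ B) = 0.62 + 0.40 − 0.10 = 0.92
P(none) = 1 − 0.92 = 0.08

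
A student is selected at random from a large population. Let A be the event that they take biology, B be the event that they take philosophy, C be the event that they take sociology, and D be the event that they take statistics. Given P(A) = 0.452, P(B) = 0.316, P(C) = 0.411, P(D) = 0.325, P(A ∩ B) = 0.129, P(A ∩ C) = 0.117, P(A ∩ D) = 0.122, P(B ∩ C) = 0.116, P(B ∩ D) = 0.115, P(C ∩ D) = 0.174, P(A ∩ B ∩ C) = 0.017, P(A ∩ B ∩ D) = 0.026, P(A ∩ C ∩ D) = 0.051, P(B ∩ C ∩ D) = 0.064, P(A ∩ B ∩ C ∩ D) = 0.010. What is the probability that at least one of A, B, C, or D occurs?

Inclusion–exclusion gives
P(A ∪ B ∪ C ∪ D) = 0.452 + 0.316 + 0.411 + 0.325 − 0.129 − 0.117 − 0.122 − 0.116 − 0.115 − 0.174 + 0.017 + 0.026 + 0.051 + 0.064 − 0.010 = 0.879

0.879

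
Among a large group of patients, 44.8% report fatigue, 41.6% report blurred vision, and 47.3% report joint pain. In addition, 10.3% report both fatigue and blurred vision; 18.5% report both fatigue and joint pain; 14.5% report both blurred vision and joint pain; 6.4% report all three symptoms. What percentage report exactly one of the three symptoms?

By inclusion–exclusion (exactly-one form):
P(exactly one) = 44.8 + 41.6 + 47.3 − 2·10.3 − 2·18.5 − 2·14.5 + 3·6.4 = 66.3%

66.3%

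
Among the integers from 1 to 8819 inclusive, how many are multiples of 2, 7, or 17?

Inclusion–exclusion gives
floor(8819/2) + floor(8819/7) + floor(8819/17) − floor(8819/14) − floor(8819/34) − floor(8819/119) + floor(8819/238) = 4409 + 1259 + 518 − 629 − 259 − 74 + 37 = 5261

5261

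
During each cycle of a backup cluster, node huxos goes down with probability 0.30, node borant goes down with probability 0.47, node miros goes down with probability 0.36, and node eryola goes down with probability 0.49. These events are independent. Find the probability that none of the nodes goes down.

0.1210944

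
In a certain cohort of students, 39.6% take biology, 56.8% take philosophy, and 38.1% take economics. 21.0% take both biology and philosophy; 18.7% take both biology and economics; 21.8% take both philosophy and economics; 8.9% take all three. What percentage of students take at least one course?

Using inclusion–exclusion:
P(union) = 39.6 + 56.8 + 38.1 − 21.0 − 18.7 − 21.8 + 8.9 = 81.9%

81.9%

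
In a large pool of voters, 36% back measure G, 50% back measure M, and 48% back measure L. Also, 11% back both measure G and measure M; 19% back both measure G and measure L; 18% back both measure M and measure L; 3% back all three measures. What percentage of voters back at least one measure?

89%

By inclusion-exclusion,
P(at least one) = 36 + 50 + 48 − 11 − 19 − 18 + 3 = 89%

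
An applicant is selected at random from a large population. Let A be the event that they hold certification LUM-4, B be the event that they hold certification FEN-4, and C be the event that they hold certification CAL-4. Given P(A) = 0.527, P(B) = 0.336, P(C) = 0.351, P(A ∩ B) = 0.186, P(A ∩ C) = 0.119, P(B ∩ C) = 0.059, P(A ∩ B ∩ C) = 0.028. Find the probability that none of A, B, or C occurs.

By inclusion-exclusion,
P(A ∪ B ∪ C) = 0.527 + 0.336 + 0.351 − 0.186 − 0.119 − 0.059 + 0.028 = 0.878
P(none) = 1 − 0.878 = 0.122

0.122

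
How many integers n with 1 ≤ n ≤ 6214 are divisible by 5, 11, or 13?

2042

floor(6214/5) + floor(6214/11) + floor(6214/13) − floor(6214/55) − floor(6214/65) − floor(6214/143) + floor(6214/715) = 1242 + 564 + 478 − 112 − 95 − 43 + 8 = 2042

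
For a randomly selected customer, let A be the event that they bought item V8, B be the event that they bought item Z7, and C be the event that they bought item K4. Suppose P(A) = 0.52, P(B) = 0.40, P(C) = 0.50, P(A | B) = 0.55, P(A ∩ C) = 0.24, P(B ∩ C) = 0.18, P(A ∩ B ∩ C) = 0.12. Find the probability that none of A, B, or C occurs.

P(A ∩ B) = P(B)·P(A|B) = 0.40 × 0.55 = 0.22
P(A ∪ B ∪ C) = 0.52 + 0.40 + 0.50 − 0.22 − 0.24 − 0.18 + 0.12 = 0.90
P(none) = 1 − 0.90 = 0.10

0.10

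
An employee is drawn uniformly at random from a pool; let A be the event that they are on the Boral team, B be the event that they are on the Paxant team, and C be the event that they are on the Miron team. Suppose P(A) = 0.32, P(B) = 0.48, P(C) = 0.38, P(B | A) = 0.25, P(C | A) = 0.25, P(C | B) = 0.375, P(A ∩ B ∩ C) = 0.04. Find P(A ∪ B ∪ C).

0.88

P(A ∩ B) = P(A)·P(B|A) = 0.32 × 0.25 = 0.08
P(A ∩ C) = P(A)·P(C|A) = 0.32 × 0.25 = 0.08
P(B ∩ C) = P(B)·P(C|B) = 0.48 × 0.375 = 0.18
Inclusion–exclusion gives
P(A ∪ B ∪ C) = 0.32 + 0.48 + 0.38 − 0.08 − 0.08 − 0.18 + 0.04 = 0.88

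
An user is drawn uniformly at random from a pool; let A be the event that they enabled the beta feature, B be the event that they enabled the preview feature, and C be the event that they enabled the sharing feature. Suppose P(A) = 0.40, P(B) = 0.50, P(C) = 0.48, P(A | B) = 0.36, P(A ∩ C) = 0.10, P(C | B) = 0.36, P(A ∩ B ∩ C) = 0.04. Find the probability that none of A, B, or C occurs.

0.04

P(A ∩ B) = P(B)·P(A|B) = 0.50 × 0.36 = 0.18
P(B ∩ C) = P(B)·P(C|B) = 0.50 × 0.36 = 0.18
P(A ∪ B ∪ C) = 0.40 + 0.50 + 0.48 − 0.18 − 0.10 − 0.18 + 0.04 = 0.96
P(none) = 1 − 0.96 = 0.04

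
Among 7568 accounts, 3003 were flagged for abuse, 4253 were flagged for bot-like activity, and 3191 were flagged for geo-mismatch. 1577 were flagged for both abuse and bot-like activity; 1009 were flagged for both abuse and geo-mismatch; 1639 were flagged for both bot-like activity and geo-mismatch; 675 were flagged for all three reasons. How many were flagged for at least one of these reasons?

6897

Using inclusion–exclusion:
|at least one| = 3003 + 4253 + 3191 − 1577 − 1009 − 1639 + 675 = 6897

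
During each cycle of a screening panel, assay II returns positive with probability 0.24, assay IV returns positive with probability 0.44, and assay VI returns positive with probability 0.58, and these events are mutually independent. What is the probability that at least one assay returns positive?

0.821248

P(none) = (1 − 0.24) × (1 − 0.44) × (1 − 0.58) = 0.76 × 0.56 × 0.42 = 0.178752
P(at least one) = 1 − 0.178752 = 0.821248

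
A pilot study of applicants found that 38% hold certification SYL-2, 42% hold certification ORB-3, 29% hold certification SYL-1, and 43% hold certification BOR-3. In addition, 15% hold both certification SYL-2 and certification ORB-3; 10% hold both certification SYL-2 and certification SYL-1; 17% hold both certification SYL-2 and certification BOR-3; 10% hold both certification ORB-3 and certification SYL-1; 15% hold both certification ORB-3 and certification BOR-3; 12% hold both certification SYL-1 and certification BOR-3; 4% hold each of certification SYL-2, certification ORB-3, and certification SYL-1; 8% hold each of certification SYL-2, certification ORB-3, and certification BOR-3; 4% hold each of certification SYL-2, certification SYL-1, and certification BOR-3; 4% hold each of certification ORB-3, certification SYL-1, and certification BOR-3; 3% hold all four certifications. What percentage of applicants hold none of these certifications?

P(at least one) = 38 + 42 + 29 + 43 − 15 − 10 − 17 − 10 − 15 − 12 + 4 + 8 + 4 + 4 − 3 = 90%
P(none) = 100% − 90% = 10%

10%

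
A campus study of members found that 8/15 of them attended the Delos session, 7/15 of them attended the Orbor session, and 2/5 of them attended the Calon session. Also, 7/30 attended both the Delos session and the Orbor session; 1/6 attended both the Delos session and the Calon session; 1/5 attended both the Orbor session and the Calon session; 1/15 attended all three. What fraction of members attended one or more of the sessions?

Apply inclusion-exclusion:
P(at least one) = 8/15 + 7/15 + 2/5 − 7/30 − 1/6 − 1/5 + 1/15 = 13/15

13/15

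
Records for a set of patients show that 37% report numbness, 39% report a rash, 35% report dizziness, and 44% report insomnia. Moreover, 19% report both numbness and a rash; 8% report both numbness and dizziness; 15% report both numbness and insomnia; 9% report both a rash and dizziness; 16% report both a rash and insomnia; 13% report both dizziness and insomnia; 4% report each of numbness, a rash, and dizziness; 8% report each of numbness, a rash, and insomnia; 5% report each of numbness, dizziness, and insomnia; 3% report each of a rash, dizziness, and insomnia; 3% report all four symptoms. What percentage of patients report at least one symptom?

92%

P(union) = 37 + 39 + 35 + 44 − 19 − 8 − 15 − 9 − 16 − 13 + 4 + 8 + 5 + 3 − 3 = 92%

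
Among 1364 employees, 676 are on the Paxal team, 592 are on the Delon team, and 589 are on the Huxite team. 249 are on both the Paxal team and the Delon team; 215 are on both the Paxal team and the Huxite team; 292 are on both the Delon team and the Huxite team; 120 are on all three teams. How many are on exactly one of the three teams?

705

N(exactly one) = 676 + 592 + 589 − 2·249 − 2·215 − 2·292 + 3·120 = 705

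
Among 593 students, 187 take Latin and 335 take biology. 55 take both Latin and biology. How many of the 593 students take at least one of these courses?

467

N(≥1) = 187 + 335 − 55 = 467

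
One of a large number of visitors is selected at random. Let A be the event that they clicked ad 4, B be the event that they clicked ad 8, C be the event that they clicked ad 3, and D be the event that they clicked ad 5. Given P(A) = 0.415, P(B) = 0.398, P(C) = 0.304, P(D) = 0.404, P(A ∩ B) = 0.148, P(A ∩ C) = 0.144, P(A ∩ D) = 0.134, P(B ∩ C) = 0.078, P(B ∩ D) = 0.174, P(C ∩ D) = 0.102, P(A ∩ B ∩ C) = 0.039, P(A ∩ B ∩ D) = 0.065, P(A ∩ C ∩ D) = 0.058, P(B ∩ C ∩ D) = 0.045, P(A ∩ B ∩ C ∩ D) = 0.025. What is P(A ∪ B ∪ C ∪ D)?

0.923

Apply inclusion-exclusion:
P(A ∪ B ∪ C ∪ D) = 0.415 + 0.398 + 0.304 + 0.404 − 0.148 − 0.144 − 0.134 − 0.078 − 0.174 − 0.102 + 0.039 + 0.065 + 0.058 + 0.045 − 0.025 = 0.923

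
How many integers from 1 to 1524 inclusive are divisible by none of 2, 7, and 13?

Apply inclusion-exclusion:
⌊1524/2⌋ + ⌊1524/7⌋ + ⌊1524/13⌋ − ⌊1524/14⌋ − ⌊1524/26⌋ − ⌊1524/91⌋ + ⌊1524/182⌋ = 762 + 217 + 117 − 108 − 58 − 16 + 8 = 922
1524 − 922 = 602

602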